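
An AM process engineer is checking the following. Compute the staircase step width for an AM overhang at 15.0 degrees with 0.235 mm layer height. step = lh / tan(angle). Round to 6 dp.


step = 0.235 / tan(15.0) = 0.877032 mm


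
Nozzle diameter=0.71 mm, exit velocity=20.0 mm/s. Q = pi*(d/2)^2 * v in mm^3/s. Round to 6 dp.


A = pi*(0.71/2)^2 = 0.39591921 mm^2
Q = 0.39591921 * 20.0 = 7.918384 mm^3/s


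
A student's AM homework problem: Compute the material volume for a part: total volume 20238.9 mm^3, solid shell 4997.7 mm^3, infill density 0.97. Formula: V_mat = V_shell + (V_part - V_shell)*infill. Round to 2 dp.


V_infill = (20238.9 - 4997.7) * 0.97 = 14783.96
V_total = 4997.7 + 14783.96 = 19781.66 mm^3


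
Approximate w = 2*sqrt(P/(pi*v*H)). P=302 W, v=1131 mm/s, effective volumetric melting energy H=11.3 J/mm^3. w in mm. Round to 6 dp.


w = 2*sqrt(302/(pi*1131*11.3)) = 0.173455 mm


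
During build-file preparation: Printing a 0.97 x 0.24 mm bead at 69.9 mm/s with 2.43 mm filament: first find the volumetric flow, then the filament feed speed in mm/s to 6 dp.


Q = 0.97 * 0.24 * 69.9 = 16.27272 mm^3/s
A_fil = pi*(2.43/2)^2 = 4.63769762 mm^2
v_feed = 16.27272 / 4.63769762 = 3.508793 mm/s


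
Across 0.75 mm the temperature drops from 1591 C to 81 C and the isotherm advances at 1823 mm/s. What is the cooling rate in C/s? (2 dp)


G = (1591-81)/0.75 = 2013.33333333 C/mm
CR = 2013.33333333 * 1823 = 3670306.67 C/s


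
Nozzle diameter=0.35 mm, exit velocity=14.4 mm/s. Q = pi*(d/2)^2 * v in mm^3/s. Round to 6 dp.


A = pi*(0.35/2)^2 = 0.09621128 mm^2
Q = 0.09621128 * 14.4 = 1.385442 mm^3/s


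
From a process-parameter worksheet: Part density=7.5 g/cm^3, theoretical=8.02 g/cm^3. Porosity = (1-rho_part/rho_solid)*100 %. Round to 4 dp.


Porosity = (1-7.5/8.02)*100 = 6.4838 %


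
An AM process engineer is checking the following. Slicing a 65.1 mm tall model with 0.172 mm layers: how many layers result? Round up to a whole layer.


Layers = ceil(65.1/0.172) = 379


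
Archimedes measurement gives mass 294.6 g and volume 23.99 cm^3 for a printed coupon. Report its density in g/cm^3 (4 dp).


rho = 294.6 / 23.99 = 12.2801 g/cm^3


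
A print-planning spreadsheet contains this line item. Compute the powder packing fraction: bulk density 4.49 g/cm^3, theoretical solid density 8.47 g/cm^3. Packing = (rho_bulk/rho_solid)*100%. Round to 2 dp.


Packing = (4.49/8.47)*100 = 53.01 %


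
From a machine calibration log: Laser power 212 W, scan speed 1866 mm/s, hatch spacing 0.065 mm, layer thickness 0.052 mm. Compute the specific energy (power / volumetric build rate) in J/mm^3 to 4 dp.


Build rate = 1866 * 0.065 * 0.052 = 6.30708 mm^3/s
SE = 212 / 6.30708 = 33.613 J/mm^3


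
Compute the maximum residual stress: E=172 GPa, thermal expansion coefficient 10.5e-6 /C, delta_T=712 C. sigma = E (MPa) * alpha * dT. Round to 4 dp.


sigma = 172*1000 * 10.5e-6 * 712 = 1285.872 MPa


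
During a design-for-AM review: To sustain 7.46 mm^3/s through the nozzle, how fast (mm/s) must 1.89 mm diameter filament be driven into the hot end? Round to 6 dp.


A = pi*(1.89/2)^2 = 2.805521
v = 7.46 / 2.805521 = 2.659043 mm/s


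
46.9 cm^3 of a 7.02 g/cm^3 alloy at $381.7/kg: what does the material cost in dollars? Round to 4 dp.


Mass = 46.9*7.02/1000 = 0.329238 kg
Cost = 0.329238 * 381.7 = 125.6701 $


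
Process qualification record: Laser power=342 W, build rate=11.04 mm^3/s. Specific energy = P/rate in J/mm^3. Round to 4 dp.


SE = 342 / 11.04 = 30.9783 J/mm^3


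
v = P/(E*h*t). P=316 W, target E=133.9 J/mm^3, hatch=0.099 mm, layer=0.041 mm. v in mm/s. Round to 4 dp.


v = 316 / (133.9*0.099*0.041) = 581.4166 mm/s


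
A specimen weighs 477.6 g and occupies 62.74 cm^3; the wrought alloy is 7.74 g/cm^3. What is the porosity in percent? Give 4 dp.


rho_part = 477.6 / 62.74 = 7.6123685 g/cm^3
Porosity = (1 - 7.6123685/7.74)*100 = 1.649 %


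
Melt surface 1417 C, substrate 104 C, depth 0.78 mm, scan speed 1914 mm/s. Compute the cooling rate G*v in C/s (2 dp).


G = (1417-104)/0.78 = 1683.33333333 C/mm
CR = 1683.33333333 * 1914 = 3221900.0 C/s


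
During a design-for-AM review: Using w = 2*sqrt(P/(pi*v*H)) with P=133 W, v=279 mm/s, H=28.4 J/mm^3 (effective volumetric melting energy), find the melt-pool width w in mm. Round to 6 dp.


w = 2*sqrt(133/(pi*279*28.4)) = 0.146191 mm


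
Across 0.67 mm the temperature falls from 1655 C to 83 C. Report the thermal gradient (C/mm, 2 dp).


G = (1655-83)/0.67 = 2346.27 C/mm


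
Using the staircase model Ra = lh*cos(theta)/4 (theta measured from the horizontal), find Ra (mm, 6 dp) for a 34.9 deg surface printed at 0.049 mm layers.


Ra = 0.049 * cos(34.9) / 4 = 0.010047 mm


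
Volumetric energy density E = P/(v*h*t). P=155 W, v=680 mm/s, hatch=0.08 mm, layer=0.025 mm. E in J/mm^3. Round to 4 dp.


E = 155 / (680*0.08*0.025) = 113.9706 J/mm^3


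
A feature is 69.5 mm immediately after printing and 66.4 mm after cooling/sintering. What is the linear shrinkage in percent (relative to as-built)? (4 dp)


Shrinkage = ((69.5-66.4)/69.5)*100 = 4.4604 %


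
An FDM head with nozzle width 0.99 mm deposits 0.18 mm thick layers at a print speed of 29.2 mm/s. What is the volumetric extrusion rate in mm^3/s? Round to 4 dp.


Rate = 0.99 * 0.18 * 29.2 = 5.2034 mm^3/s


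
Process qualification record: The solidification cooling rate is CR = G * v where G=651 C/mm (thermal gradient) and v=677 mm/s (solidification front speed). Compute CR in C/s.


CR = 651 * 677 = 440727 C/s


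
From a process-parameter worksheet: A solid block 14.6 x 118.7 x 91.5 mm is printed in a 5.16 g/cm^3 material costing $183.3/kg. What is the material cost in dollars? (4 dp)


V = 14.6 * 118.7 * 91.5 = 158571.33 mm^3 = 158.57133 cm^3
Mass = 158.57133 * 5.16 / 1000 = 0.81822806 kg
Cost = 0.81822806 * 183.3 = 149.9812 $


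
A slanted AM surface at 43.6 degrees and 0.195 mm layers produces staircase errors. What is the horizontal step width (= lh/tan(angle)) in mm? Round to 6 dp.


step = 0.195 / tan(43.6) = 0.20477 mm


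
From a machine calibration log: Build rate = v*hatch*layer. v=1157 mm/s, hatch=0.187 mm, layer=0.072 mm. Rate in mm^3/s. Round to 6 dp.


Rate = 1157 * 0.187 * 0.072 = 15.577848 mm^3/s


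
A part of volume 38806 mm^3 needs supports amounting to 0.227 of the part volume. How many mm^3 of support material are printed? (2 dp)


V_support = 38806 * 0.227 = 8808.96 mm^3


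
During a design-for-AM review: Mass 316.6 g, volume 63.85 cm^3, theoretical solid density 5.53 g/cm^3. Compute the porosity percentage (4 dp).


rho_part = 316.6 / 63.85 = 4.95849648 g/cm^3
Porosity = (1 - 4.95849648/5.53)*100 = 10.3346 %


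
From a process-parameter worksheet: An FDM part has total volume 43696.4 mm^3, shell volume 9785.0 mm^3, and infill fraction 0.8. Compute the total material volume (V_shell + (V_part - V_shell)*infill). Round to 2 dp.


V_infill = (43696.4 - 9785.0) * 0.8 = 27129.12
V_total = 9785.0 + 27129.12 = 36914.12 mm^3


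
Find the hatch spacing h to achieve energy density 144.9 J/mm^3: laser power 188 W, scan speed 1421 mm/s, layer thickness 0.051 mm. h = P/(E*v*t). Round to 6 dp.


h = 188 / (144.9*1421*0.051) = 0.017903 mm


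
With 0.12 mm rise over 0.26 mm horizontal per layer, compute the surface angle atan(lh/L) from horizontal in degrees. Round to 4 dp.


angle = atan(0.12/0.26) = 24.7751 degrees


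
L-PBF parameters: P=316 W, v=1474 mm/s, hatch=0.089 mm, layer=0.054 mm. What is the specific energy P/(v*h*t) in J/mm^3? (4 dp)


Build rate = 1474 * 0.089 * 0.054 = 7.084044 mm^3/s
SE = 316 / 7.084044 = 44.6073 J/mm^3


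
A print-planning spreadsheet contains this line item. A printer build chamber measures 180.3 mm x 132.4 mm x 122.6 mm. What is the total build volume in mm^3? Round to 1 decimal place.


V = 180.3 * 132.4 * 122.6 = 2926672.9 mm^3


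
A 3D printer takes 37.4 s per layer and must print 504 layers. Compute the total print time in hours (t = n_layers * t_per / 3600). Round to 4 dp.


t = 504 * 37.4 / 3600 = 5.236 hrs


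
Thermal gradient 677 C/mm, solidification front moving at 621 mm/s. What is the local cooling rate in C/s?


CR = 677 * 621 = 420417 C/s


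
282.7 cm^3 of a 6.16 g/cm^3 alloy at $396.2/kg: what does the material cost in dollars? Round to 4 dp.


Mass = 282.7*6.16/1000 = 1.741432 kg
Cost = 1.741432 * 396.2 = 689.9554 $


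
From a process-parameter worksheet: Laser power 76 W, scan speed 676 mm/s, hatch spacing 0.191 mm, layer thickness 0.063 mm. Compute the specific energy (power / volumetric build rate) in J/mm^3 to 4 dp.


Build rate = 676 * 0.191 * 0.063 = 8.134308 mm^3/s
SE = 76 / 8.134308 = 9.3431 J/mm^3


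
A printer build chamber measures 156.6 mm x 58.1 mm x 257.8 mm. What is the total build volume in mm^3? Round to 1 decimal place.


V = 156.6 * 58.1 * 257.8 = 2345583.0 mm^3


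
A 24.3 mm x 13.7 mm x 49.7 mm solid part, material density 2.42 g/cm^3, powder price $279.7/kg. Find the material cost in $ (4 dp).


V = 24.3 * 13.7 * 49.7 = 16545.627 mm^3 = 16.545627 cm^3
Mass = 16.545627 * 2.42 / 1000 = 0.04004042 kg
Cost = 0.04004042 * 279.7 = 11.1993 $


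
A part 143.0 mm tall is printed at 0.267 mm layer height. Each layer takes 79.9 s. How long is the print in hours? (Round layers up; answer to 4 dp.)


Layers = ceil(143.0/0.267) = 536
t = 536 * 79.9 / 3600 = 11.8962 hrs


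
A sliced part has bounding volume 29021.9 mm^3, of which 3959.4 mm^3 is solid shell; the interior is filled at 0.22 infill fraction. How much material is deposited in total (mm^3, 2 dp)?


V_infill = (29021.9 - 3959.4) * 0.22 = 5513.75
V_total = 3959.4 + 5513.75 = 9473.15 mm^3


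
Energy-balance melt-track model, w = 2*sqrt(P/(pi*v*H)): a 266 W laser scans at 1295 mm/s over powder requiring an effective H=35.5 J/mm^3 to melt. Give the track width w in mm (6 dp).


w = 2*sqrt(266/(pi*1295*35.5)) = 0.085832 mm


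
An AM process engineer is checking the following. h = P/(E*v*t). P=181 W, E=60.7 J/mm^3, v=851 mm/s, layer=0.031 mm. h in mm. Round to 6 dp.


h = 181 / (60.7*851*0.031) = 0.113031 mm


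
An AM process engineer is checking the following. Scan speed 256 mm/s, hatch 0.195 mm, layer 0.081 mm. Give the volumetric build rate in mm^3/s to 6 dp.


Rate = 256 * 0.195 * 0.081 = 4.04352 mm^3/s


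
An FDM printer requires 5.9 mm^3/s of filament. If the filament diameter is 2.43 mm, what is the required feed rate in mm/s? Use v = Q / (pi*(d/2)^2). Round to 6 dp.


A = pi*(2.43/2)^2 = 4.637698
v = 5.9 / 4.637698 = 1.272183 mm/s


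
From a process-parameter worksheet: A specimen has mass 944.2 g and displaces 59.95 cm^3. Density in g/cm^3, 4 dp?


rho = 944.2 / 59.95 = 15.7498 g/cm^3


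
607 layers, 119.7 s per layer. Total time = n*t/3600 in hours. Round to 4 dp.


t = 607 * 119.7 / 3600 = 20.1828 hrs


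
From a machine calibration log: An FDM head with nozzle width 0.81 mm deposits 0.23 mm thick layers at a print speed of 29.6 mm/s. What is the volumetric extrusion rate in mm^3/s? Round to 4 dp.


Rate = 0.81 * 0.23 * 29.6 = 5.5145 mm^3/s


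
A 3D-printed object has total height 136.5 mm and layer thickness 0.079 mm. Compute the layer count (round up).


Layers = ceil(136.5/0.079) = 1728


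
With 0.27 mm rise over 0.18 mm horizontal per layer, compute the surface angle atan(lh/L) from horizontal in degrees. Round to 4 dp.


angle = atan(0.27/0.18) = 56.3099 degrees


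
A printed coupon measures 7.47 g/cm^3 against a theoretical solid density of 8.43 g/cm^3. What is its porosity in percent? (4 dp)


Porosity = (1-7.47/8.43)*100 = 11.3879 %


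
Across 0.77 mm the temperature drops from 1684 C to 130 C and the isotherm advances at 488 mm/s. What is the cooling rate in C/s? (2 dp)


G = (1684-130)/0.77 = 2018.18181818 C/mm
CR = 2018.18181818 * 488 = 984872.73 C/s


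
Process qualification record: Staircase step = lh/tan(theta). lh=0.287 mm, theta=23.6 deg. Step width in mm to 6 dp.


step = 0.287 / tan(23.6) = 0.656917 mm


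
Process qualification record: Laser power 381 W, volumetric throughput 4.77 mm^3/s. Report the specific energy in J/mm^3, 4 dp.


SE = 381 / 4.77 = 79.8742 J/mm^3


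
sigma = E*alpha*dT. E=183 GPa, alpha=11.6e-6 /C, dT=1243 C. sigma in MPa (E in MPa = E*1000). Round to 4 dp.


sigma = 183*1000 * 11.6e-6 * 1243 = 2638.6404 MPa


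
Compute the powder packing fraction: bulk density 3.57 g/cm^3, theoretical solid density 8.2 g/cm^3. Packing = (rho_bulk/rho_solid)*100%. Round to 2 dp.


Packing = (3.57/8.2)*100 = 43.54 %


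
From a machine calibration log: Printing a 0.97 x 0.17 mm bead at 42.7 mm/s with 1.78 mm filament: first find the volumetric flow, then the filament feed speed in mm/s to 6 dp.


Q = 0.97 * 0.17 * 42.7 = 7.04123 mm^3/s
A_fil = pi*(1.78/2)^2 = 2.48845554 mm^2
v_feed = 7.04123 / 2.48845554 = 2.829558 mm/s


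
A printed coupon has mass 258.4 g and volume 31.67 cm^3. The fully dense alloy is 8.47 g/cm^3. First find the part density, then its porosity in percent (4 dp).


rho_part = 258.4 / 31.67 = 8.15914114 g/cm^3
Porosity = (1 - 8.15914114/8.47)*100 = 3.6701 %


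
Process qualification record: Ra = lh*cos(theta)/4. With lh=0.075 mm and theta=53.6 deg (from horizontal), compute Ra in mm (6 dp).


Ra = 0.075 * cos(53.6) / 4 = 0.011127 mm


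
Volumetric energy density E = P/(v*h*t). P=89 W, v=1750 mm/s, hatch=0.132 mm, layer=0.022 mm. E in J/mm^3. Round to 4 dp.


E = 89 / (1750*0.132*0.022) = 17.5128 J/mm^3


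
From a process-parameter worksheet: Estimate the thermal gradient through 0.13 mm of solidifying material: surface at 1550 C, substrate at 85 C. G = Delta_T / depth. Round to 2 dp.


G = (1550-85)/0.13 = 11269.23 C/mm


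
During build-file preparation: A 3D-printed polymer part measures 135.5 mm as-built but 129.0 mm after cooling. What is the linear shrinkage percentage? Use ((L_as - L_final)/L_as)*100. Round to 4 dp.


Shrinkage = ((135.5-129.0)/135.5)*100 = 4.797 %


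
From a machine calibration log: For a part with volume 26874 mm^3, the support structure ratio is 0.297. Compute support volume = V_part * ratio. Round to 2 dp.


V_support = 26874 * 0.297 = 7981.58 mm^3


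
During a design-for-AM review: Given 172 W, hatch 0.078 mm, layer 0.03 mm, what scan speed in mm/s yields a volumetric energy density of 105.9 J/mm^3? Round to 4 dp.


v = 172 / (105.9*0.078*0.03) = 694.0913 mm/s


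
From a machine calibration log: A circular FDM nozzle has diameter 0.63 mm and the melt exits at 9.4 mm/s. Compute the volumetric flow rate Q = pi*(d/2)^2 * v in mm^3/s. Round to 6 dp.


A = pi*(0.63/2)^2 = 0.31172453 mm^2
Q = 0.31172453 * 9.4 = 2.930211 mm^3/s


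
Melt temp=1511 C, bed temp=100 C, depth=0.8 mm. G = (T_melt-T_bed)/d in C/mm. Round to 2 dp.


G = (1511-100)/0.8 = 1763.75 C/mm


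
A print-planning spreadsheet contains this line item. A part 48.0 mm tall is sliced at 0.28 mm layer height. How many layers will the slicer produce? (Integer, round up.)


Layers = ceil(48.0/0.28) = 172


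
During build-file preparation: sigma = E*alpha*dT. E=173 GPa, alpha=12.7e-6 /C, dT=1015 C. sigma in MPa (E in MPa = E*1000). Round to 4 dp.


sigma = 173*1000 * 12.7e-6 * 1015 = 2230.0565 MPa


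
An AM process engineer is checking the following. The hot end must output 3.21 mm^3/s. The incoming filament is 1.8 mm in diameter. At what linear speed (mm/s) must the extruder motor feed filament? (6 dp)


A = pi*(1.8/2)^2 = 2.54469
v = 3.21 / 2.54469 = 1.26145 mm/s


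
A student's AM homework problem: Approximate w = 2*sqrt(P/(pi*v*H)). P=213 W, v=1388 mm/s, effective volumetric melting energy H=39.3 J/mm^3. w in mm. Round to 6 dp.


w = 2*sqrt(213/(pi*1388*39.3)) = 0.070511 mm


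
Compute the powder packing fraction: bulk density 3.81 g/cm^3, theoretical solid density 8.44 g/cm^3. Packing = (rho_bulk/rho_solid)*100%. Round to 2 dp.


Packing = (3.81/8.44)*100 = 45.14 %


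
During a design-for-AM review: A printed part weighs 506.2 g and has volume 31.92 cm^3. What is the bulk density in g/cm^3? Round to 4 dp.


rho = 506.2 / 31.92 = 15.8584 g/cm^3


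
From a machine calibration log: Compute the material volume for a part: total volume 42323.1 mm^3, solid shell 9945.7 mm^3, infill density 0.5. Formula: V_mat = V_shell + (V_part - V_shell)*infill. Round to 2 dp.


V_infill = (42323.1 - 9945.7) * 0.5 = 16188.7
V_total = 9945.7 + 16188.7 = 26134.4 mm^3


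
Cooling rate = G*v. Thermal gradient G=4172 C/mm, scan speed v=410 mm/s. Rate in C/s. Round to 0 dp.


CR = 4172 * 410 = 1710520 C/s


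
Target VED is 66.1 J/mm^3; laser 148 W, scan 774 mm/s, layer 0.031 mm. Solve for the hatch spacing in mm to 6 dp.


h = 148 / (66.1*774*0.031) = 0.093316 mm


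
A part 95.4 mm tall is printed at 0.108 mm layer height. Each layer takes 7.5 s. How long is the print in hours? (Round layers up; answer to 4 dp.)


Layers = ceil(95.4/0.108) = 884
t = 884 * 7.5 / 3600 = 1.8417 hrs


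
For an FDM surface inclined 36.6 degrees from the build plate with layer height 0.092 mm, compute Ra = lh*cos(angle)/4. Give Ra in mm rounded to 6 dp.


Ra = 0.092 * cos(36.6) / 4 = 0.018465 mm


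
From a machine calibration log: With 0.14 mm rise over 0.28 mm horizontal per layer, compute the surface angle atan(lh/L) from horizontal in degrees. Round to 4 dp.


angle = atan(0.14/0.28) = 26.5651 degrees


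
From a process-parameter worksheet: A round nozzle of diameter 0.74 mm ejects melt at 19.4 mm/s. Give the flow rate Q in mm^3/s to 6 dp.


A = pi*(0.74/2)^2 = 0.43008403 mm^2
Q = 0.43008403 * 19.4 = 8.34363 mm^3/s


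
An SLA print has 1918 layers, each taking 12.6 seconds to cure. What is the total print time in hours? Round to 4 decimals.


t = 1918 * 12.6 / 3600 = 6.713 hrs


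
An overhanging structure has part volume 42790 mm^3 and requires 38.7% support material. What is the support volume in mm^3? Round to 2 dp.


V_support = 42790 * 0.387 = 16559.73 mm^3


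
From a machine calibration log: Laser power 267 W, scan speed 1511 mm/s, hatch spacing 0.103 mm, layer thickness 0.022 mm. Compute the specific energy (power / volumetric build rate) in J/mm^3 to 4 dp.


Build rate = 1511 * 0.103 * 0.022 = 3.423926 mm^3/s
SE = 267 / 3.423926 = 77.9807 J/mm^3


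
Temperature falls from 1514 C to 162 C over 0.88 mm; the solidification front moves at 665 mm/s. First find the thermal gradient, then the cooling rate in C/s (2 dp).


G = (1514-162)/0.88 = 1536.36363636 C/mm
CR = 1536.36363636 * 665 = 1021681.82 C/s


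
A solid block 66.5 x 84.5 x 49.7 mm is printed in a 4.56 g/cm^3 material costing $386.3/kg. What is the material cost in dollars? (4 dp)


V = 66.5 * 84.5 * 49.7 = 279276.725 mm^3 = 279.276725 cm^3
Mass = 279.276725 * 4.56 / 1000 = 1.27350187 kg
Cost = 1.27350187 * 386.3 = 491.9538 $


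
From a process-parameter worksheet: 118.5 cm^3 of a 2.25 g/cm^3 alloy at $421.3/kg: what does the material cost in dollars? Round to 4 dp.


Mass = 118.5*2.25/1000 = 0.266625 kg
Cost = 0.266625 * 421.3 = 112.3291 $


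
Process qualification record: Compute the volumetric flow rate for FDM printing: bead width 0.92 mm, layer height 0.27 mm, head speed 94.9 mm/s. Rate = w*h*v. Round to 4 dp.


Rate = 0.92 * 0.27 * 94.9 = 23.5732 mm^3/s


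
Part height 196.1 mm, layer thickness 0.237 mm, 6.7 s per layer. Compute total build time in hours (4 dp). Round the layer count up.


Layers = ceil(196.1/0.237) = 828
t = 828 * 6.7 / 3600 = 1.541 hrs


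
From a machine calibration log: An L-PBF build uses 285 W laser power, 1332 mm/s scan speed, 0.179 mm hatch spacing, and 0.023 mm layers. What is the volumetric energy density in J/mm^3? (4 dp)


E = 285 / (1332*0.179*0.023) = 51.9708 J/mm^3


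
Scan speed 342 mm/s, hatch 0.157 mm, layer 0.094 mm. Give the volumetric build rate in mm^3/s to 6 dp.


Rate = 342 * 0.157 * 0.094 = 5.047236 mm^3/s


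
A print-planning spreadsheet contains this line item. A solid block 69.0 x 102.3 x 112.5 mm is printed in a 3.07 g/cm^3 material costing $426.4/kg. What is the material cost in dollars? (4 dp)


V = 69.0 * 102.3 * 112.5 = 794103.75 mm^3 = 794.10375 cm^3
Mass = 794.10375 * 3.07 / 1000 = 2.43789851 kg
Cost = 2.43789851 * 426.4 = 1039.5199 $


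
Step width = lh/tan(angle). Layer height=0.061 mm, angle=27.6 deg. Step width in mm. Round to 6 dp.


step = 0.061 / tan(27.6) = 0.116682 mm


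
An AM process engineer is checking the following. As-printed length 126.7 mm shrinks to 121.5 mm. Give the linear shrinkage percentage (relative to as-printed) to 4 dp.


Shrinkage = ((126.7-121.5)/126.7)*100 = 4.1042 %


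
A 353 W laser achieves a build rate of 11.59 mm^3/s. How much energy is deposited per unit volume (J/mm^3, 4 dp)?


SE = 353 / 11.59 = 30.4573 J/mm^3


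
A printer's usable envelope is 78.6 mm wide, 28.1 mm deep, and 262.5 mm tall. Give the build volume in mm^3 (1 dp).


V = 78.6 * 28.1 * 262.5 = 579773.3 mm^3


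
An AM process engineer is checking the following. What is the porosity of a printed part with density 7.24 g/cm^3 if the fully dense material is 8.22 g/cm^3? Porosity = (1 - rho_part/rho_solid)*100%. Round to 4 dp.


Porosity = (1-7.24/8.22)*100 = 11.9221 %


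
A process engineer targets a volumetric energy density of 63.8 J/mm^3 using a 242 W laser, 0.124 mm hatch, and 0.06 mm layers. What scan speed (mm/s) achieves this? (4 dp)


v = 242 / (63.8*0.124*0.06) = 509.8257 mm/s


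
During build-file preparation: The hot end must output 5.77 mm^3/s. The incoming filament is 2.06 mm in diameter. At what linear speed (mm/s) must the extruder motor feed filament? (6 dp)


A = pi*(2.06/2)^2 = 3.332916
v = 5.77 / 3.332916 = 1.731217 mm/s


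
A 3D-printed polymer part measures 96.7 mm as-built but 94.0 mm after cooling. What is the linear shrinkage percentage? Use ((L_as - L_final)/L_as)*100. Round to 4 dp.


Shrinkage = ((96.7-94.0)/96.7)*100 = 2.7921 %


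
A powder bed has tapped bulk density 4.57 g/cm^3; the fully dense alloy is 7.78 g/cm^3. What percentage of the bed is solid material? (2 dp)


Packing = (4.57/7.78)*100 = 58.74 %


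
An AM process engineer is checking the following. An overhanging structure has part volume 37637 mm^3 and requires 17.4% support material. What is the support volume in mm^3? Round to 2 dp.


V_support = 37637 * 0.174 = 6548.84 mm^3


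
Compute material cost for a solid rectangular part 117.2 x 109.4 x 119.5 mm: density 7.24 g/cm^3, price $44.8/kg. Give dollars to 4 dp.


V = 117.2 * 109.4 * 119.5 = 1532190.76 mm^3 = 1532.19076 cm^3
Mass = 1532.19076 * 7.24 / 1000 = 11.0930611 kg
Cost = 11.0930611 * 44.8 = 496.9691 $


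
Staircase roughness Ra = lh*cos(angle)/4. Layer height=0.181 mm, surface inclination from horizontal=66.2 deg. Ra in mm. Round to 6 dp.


Ra = 0.181 * cos(66.2) / 4 = 0.01826 mm


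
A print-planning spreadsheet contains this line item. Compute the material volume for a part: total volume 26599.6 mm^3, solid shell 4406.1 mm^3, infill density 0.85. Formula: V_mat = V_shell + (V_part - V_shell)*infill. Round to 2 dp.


V_infill = (26599.6 - 4406.1) * 0.85 = 18864.48
V_total = 4406.1 + 18864.48 = 23270.58 mm^3


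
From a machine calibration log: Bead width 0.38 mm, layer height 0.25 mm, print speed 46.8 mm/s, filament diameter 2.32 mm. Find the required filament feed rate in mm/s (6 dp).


Q = 0.38 * 0.25 * 46.8 = 4.446 mm^3/s
A_fil = pi*(2.32/2)^2 = 4.22732707 mm^2
v_feed = 4.446 / 4.22732707 = 1.051728 mm/s


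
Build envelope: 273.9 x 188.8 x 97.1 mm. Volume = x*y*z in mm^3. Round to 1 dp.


V = 273.9 * 188.8 * 97.1 = 5021266.3 mm^3


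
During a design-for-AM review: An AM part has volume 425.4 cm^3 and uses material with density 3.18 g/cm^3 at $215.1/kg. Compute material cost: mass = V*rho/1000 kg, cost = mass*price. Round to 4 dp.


Mass = 425.4*3.18/1000 = 1.352772 kg
Cost = 1.352772 * 215.1 = 290.9813 $


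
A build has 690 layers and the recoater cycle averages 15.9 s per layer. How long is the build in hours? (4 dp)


t = 690 * 15.9 / 3600 = 3.0475 hrs


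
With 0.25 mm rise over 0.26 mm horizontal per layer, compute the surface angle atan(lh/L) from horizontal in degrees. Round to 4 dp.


angle = atan(0.25/0.26) = 43.8767 degrees


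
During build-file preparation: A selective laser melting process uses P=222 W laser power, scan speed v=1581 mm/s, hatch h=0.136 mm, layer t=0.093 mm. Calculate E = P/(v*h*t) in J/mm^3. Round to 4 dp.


E = 222 / (1581*0.136*0.093) = 11.1019 J/mm^3


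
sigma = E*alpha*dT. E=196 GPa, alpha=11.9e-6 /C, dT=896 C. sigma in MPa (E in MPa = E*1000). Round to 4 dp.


sigma = 196*1000 * 11.9e-6 * 896 = 2089.8304 MPa


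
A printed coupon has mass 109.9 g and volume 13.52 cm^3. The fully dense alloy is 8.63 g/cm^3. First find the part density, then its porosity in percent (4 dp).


rho_part = 109.9 / 13.52 = 8.12869822 g/cm^3
Porosity = (1 - 8.12869822/8.63)*100 = 5.8088 %


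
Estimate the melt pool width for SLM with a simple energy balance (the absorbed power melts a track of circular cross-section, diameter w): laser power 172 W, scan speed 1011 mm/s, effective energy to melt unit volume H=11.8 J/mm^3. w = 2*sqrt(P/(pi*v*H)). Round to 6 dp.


w = 2*sqrt(172/(pi*1011*11.8)) = 0.135489 mm


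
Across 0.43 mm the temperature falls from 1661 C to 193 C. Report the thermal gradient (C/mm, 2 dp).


G = (1661-193)/0.43 = 3413.95 C/mm


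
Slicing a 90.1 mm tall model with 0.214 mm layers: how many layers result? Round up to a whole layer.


Layers = ceil(90.1/0.214) = 422


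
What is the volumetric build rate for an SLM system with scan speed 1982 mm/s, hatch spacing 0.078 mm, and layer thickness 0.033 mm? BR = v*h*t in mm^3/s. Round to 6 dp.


Rate = 1982 * 0.078 * 0.033 = 5.101668 mm^3/s


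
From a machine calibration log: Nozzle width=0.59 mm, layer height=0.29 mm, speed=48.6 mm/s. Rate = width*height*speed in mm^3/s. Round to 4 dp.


Rate = 0.59 * 0.29 * 48.6 = 8.3155 mm^3/s


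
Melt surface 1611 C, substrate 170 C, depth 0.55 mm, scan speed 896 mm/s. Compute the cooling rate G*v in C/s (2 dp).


G = (1611-170)/0.55 = 2620.0 C/mm
CR = 2620.0 * 896 = 2347520.0 C/s


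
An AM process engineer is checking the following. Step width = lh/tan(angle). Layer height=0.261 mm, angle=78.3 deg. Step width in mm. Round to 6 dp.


step = 0.261 / tan(78.3) = 0.054051 mm


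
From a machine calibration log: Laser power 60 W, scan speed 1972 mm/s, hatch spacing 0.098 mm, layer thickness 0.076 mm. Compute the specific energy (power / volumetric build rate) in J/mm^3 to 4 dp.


Build rate = 1972 * 0.098 * 0.076 = 14.687456 mm^3/s
SE = 60 / 14.687456 = 4.0851 J/mm^3


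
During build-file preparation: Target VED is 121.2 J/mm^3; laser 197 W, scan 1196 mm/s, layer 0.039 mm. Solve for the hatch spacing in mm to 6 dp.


h = 197 / (121.2*1196*0.039) = 0.034847 mm


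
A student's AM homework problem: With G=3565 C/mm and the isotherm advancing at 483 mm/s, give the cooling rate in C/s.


CR = 3565 * 483 = 1721895 C/s


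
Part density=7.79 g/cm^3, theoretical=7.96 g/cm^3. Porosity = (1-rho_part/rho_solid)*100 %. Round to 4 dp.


Porosity = (1-7.79/7.96)*100 = 2.1357 %


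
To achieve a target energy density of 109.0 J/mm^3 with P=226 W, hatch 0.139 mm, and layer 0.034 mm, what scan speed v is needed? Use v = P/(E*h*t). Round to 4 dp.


v = 226 / (109.0*0.139*0.034) = 438.7208 mm/s


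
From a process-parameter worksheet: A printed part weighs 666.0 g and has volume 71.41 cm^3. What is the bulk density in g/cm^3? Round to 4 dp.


rho = 666.0 / 71.41 = 9.3264 g/cm^3


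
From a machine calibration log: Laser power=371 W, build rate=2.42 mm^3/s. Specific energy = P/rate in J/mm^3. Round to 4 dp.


SE = 371 / 2.42 = 153.3058 J/mm^3


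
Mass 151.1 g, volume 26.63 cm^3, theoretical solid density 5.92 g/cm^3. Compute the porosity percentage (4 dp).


rho_part = 151.1 / 26.63 = 5.67405182 g/cm^3
Porosity = (1 - 5.67405182/5.92)*100 = 4.1545 %


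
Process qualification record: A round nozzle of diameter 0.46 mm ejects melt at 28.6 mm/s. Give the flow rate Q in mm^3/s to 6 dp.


A = pi*(0.46/2)^2 = 0.16619025 mm^2
Q = 0.16619025 * 28.6 = 4.753041 mm^3/s


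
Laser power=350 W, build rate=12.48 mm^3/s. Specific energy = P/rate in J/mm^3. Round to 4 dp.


SE = 350 / 12.48 = 28.0449 J/mm^3


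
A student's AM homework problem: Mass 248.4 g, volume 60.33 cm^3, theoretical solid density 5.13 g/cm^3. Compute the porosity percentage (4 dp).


rho_part = 248.4 / 60.33 = 4.11735455 g/cm^3
Porosity = (1 - 4.11735455/5.13)*100 = 19.7397 %


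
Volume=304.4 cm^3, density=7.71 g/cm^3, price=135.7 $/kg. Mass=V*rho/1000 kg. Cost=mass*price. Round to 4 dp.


Mass = 304.4*7.71/1000 = 2.346924 kg
Cost = 2.346924 * 135.7 = 318.4776 $


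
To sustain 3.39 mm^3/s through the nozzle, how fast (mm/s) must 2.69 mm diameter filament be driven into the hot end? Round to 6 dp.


A = pi*(2.69/2)^2 = 5.68322
v = 3.39 / 5.68322 = 0.596493 mm/s


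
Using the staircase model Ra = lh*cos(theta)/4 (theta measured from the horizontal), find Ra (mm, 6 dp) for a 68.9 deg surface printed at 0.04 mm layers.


Ra = 0.04 * cos(68.9) / 4 = 0.0036 mm


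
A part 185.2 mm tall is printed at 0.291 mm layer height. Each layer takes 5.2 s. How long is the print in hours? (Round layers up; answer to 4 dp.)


Layers = ceil(185.2/0.291) = 637
t = 637 * 5.2 / 3600 = 0.9201 hrs


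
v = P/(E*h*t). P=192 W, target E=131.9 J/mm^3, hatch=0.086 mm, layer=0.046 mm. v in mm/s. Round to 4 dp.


v = 192 / (131.9*0.086*0.046) = 367.9596 mm/s


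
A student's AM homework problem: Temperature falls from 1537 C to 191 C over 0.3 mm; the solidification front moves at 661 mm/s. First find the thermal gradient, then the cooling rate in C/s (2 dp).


G = (1537-191)/0.3 = 4486.66666667 C/mm
CR = 4486.66666667 * 661 = 2965686.67 C/s


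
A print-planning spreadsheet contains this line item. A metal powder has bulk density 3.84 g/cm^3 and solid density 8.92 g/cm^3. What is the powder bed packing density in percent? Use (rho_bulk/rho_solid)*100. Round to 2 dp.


Packing = (3.84/8.92)*100 = 43.05 %


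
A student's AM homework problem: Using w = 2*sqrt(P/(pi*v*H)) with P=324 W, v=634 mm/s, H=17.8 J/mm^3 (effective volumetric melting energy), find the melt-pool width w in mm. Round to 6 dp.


w = 2*sqrt(324/(pi*634*17.8)) = 0.191193 mm


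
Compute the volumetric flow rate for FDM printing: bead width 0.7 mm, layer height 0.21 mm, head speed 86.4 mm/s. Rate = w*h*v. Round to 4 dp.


Rate = 0.7 * 0.21 * 86.4 = 12.7008 mm^3/s


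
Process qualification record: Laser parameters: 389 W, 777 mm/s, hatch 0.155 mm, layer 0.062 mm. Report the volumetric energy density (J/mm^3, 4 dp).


E = 389 / (777*0.155*0.062) = 52.0961 J/mm^3


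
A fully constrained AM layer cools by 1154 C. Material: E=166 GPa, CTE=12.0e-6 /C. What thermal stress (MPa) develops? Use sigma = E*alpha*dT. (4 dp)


sigma = 166*1000 * 12.0e-6 * 1154 = 2298.768 MPa


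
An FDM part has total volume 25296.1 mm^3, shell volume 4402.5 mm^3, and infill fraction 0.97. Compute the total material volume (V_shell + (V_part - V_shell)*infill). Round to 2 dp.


V_infill = (25296.1 - 4402.5) * 0.97 = 20266.79
V_total = 4402.5 + 20266.79 = 24669.29 mm^3


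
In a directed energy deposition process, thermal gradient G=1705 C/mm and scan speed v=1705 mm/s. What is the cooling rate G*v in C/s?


CR = 1705 * 1705 = 2907025 C/s


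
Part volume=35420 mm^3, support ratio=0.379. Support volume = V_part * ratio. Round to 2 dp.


V_support = 35420 * 0.379 = 13424.18 mm^3


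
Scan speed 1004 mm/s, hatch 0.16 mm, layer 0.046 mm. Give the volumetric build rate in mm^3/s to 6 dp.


Rate = 1004 * 0.16 * 0.046 = 7.38944 mm^3/s


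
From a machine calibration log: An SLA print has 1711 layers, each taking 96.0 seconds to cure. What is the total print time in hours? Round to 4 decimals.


t = 1711 * 96.0 / 3600 = 45.6267 hrs


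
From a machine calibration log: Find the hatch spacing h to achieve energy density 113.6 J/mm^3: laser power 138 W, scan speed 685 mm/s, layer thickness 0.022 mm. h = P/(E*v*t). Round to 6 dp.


h = 138 / (113.6*685*0.022) = 0.08061 mm


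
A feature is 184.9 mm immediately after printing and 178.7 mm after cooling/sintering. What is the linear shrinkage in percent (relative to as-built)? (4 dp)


Shrinkage = ((184.9-178.7)/184.9)*100 = 3.3532 %


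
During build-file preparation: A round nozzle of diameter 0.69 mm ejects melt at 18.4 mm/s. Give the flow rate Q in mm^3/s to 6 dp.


A = pi*(0.69/2)^2 = 0.37392807 mm^2
Q = 0.37392807 * 18.4 = 6.880276 mm^3/s


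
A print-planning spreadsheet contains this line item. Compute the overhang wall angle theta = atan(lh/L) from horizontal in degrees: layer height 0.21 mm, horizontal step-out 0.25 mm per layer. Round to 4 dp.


angle = atan(0.21/0.25) = 40.0303 degrees


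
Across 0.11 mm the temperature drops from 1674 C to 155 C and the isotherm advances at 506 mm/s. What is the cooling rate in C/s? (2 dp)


G = (1674-155)/0.11 = 13809.09090909 C/mm
CR = 13809.09090909 * 506 = 6987400.0 C/s


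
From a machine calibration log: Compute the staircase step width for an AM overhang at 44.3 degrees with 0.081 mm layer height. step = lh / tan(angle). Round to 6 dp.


step = 0.081 / tan(44.3) = 0.083004 mm


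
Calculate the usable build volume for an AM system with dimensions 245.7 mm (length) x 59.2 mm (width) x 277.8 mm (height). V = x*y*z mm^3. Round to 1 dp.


V = 245.7 * 59.2 * 277.8 = 4040723.2 mm^3


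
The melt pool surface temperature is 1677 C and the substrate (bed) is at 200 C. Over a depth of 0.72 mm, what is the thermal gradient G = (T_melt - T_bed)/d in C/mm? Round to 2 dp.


G = (1677-200)/0.72 = 2051.39 C/mm


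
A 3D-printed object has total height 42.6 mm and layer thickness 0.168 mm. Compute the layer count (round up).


Layers = ceil(42.6/0.168) = 254


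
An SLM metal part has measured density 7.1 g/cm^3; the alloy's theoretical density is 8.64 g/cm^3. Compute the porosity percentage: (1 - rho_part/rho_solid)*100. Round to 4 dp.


Porosity = (1-7.1/8.64)*100 = 17.8241 %


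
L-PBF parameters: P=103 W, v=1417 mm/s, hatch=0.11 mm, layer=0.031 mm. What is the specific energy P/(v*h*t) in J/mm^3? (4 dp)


Build rate = 1417 * 0.11 * 0.031 = 4.83197 mm^3/s
SE = 103 / 4.83197 = 21.3164 J/mm^3


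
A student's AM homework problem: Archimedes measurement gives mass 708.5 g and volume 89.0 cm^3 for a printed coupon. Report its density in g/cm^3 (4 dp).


rho = 708.5 / 89.0 = 7.9607 g/cm^3


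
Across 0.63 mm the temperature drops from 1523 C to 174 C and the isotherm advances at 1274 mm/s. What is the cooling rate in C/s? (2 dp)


G = (1523-174)/0.63 = 2141.26984127 C/mm
CR = 2141.26984127 * 1274 = 2727977.78 C/s


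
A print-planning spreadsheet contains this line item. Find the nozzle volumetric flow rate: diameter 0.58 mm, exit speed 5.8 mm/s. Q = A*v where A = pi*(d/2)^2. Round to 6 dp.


A = pi*(0.58/2)^2 = 0.26420794 mm^2
Q = 0.26420794 * 5.8 = 1.532406 mm^3/s


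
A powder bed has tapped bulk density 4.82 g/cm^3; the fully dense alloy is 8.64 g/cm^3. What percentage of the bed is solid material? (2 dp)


Packing = (4.82/8.64)*100 = 55.79 %


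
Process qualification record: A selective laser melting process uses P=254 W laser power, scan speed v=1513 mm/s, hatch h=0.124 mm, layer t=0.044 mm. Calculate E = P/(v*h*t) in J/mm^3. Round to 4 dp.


E = 254 / (1513*0.124*0.044) = 30.7695 J/mm^3


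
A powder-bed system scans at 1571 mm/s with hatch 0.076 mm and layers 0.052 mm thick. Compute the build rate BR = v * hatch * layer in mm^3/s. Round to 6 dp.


Rate = 1571 * 0.076 * 0.052 = 6.208592 mm^3/s


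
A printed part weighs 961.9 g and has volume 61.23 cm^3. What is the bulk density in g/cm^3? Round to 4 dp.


rho = 961.9 / 61.23 = 15.7096 g/cm^3


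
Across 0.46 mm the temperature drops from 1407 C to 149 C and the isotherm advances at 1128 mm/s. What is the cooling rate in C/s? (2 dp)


G = (1407-149)/0.46 = 2734.7826087 C/mm
CR = 2734.7826087 * 1128 = 3084834.78 C/s


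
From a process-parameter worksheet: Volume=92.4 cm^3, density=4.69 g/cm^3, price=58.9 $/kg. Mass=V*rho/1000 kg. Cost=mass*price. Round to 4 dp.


Mass = 92.4*4.69/1000 = 0.433356 kg
Cost = 0.433356 * 58.9 = 25.5247 $


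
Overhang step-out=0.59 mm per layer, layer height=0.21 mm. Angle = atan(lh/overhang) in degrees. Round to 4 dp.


angle = atan(0.21/0.59) = 19.5923 degrees


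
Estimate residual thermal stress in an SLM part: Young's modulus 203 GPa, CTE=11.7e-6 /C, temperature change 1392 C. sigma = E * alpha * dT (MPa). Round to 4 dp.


sigma = 203*1000 * 11.7e-6 * 1392 = 3306.1392 MPa


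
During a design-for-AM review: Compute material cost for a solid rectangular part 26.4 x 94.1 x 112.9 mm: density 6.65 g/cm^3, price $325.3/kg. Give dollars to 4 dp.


V = 26.4 * 94.1 * 112.9 = 280470.696 mm^3 = 280.470696 cm^3
Mass = 280.470696 * 6.65 / 1000 = 1.86513013 kg
Cost = 1.86513013 * 325.3 = 606.7268 $


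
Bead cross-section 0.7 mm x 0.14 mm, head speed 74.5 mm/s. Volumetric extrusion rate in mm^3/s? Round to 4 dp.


Rate = 0.7 * 0.14 * 74.5 = 7.301 mm^3/s


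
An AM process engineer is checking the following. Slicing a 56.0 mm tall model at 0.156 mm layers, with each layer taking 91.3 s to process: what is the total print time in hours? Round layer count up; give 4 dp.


Layers = ceil(56.0/0.156) = 359
t = 359 * 91.3 / 3600 = 9.1046 hrs


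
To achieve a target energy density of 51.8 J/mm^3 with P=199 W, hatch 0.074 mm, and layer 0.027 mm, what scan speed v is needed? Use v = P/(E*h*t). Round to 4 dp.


v = 199 / (51.8*0.074*0.027) = 1922.7722 mm/s


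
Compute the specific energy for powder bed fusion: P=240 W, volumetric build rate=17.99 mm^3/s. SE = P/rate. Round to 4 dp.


SE = 240 / 17.99 = 13.3407 J/mm^3


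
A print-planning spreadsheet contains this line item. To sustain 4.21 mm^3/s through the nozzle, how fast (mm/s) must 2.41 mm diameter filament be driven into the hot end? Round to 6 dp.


A = pi*(2.41/2)^2 = 4.561671
v = 4.21 / 4.561671 = 0.922907 mm/s


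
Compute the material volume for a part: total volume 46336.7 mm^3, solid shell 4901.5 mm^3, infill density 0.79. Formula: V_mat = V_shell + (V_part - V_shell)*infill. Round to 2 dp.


V_infill = (46336.7 - 4901.5) * 0.79 = 32733.81
V_total = 4901.5 + 32733.81 = 37635.31 mm^3


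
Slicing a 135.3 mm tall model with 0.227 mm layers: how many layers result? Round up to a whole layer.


Layers = ceil(135.3/0.227) = 597


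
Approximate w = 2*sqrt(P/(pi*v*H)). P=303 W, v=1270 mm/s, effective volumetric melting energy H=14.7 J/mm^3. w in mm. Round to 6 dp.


w = 2*sqrt(303/(pi*1270*14.7)) = 0.143753 mm


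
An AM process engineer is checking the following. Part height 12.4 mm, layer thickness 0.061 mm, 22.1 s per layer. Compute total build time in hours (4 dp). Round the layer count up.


Layers = ceil(12.4/0.061) = 204
t = 204 * 22.1 / 3600 = 1.2523 hrs


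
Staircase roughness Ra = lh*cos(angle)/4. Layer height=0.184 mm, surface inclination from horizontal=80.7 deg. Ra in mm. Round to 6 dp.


Ra = 0.184 * cos(80.7) / 4 = 0.007434 mm
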